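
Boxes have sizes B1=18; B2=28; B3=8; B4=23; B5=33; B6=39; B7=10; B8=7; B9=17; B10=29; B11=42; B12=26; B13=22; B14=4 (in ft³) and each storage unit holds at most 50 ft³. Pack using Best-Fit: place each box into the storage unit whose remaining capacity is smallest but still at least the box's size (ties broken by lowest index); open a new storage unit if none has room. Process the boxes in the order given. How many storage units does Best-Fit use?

7

B1 (18 ft³) → storage unit 1 (remaining 32 ft³)
B2 (28 ft³) → storage unit 1 (remaining 4 ft³)
B3 (8 ft³) → storage unit 2 (remaining 42 ft³)
B4 (23 ft³) → storage unit 2 (remaining 19 ft³)
B5 (33 ft³) → storage unit 3 (remaining 17 ft³)
B6 (39 ft³) → storage unit 4 (remaining 11 ft³)
B7 (10 ft³) → storage unit 4 (remaining 1 ft³)
B8 (7 ft³) → storage unit 3 (remaining 10 ft³)
B9 (17 ft³) → storage unit 2 (remaining 2 ft³)
B10 (29 ft³) → storage unit 5 (remaining 21 ft³)
B11 (42 ft³) → storage unit 6 (remaining 8 ft³)
B12 (26 ft³) → storage unit 7 (remaining 24 ft³)
B13 (22 ft³) → storage unit 7 (remaining 2 ft³)
B14 (4 ft³) → storage unit 1 (remaining 0 ft³)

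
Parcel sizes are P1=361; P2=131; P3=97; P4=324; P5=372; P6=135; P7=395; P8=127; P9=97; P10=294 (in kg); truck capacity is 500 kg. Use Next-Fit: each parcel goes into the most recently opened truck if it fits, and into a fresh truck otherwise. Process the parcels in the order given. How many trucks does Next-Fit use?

Put P1 (361 kg) in truck 1; 139 kg remain.
Put P2 (131 kg) in truck 1; 8 kg remain.
Put P3 (97 kg) in truck 2; 403 kg remain.
Put P4 (324 kg) in truck 2; 79 kg remain.
Put P5 (372 kg) in truck 3; 128 kg remain.
Put P6 (135 kg) in truck 4; 365 kg remain.
Put P7 (395 kg) in truck 5; 105 kg remain.
Put P8 (127 kg) in truck 6; 373 kg remain.
Put P9 (97 kg) in truck 6; 276 kg remain.
Put P10 (294 kg) in truck 7; 206 kg remain.
Final trucks: [361,131] [97,324] [372] [135] [395] [127,97] [294].

7 trucks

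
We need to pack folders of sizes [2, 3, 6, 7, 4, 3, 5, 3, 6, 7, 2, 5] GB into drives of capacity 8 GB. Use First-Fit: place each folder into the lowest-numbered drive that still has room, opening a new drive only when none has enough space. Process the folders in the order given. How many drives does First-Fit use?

8 drives

Put 2 GB in drive 1; 6 GB remain.
Put 3 GB in drive 1; 3 GB remain.
Put 6 GB in drive 2; 2 GB remain.
Put 7 GB in drive 3; 1 GB remain.
Put 4 GB in drive 4; 4 GB remain.
Put 3 GB in drive 1; 0 GB remain.
Put 5 GB in drive 5; 3 GB remain.
Put 3 GB in drive 4; 1 GB remain.
Put 6 GB in drive 6; 2 GB remain.
Put 7 GB in drive 7; 1 GB remain.
Put 2 GB in drive 2; 0 GB remain.
Put 5 GB in drive 8; 3 GB remain.
Final drives: [2,3,3] [6,2] [7] [4,3] [5] [6] [7] [5].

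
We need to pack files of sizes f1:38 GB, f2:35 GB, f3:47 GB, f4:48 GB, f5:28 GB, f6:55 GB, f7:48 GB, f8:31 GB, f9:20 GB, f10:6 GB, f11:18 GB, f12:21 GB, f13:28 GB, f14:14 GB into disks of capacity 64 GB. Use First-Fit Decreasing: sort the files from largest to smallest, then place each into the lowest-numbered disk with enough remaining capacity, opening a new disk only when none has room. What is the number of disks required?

Sorted descending: 55, 48, 48, 47, 38, 35, 31, 28, 28, 21, 20, 18, 14, 6.
55 GB → disk 1 (remaining 9 GB)
48 GB → disk 2 (remaining 16 GB)
48 GB → disk 3 (remaining 16 GB)
47 GB → disk 4 (remaining 17 GB)
38 GB → disk 5 (remaining 26 GB)
35 GB → disk 6 (remaining 29 GB)
31 GB → disk 7 (remaining 33 GB)
28 GB → disk 6 (remaining 1 GB)
28 GB → disk 7 (remaining 5 GB)
21 GB → disk 5 (remaining 5 GB)
20 GB → disk 8 (remaining 44 GB)
18 GB → disk 8 (remaining 26 GB)
14 GB → disk 2 (remaining 2 GB)
6 GB → disk 1 (remaining 3 GB)

8 disks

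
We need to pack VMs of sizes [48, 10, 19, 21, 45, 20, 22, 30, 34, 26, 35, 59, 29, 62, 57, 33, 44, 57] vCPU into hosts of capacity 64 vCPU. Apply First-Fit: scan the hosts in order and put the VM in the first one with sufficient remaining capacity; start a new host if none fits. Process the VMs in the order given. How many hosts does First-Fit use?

12

48 vCPU → host 1 (remaining 16 vCPU)
10 vCPU → host 1 (remaining 6 vCPU)
19 vCPU → host 2 (remaining 45 vCPU)
21 vCPU → host 2 (remaining 24 vCPU)
45 vCPU → host 3 (remaining 19 vCPU)
20 vCPU → host 2 (remaining 4 vCPU)
22 vCPU → host 4 (remaining 42 vCPU)
30 vCPU → host 4 (remaining 12 vCPU)
34 vCPU → host 5 (remaining 30 vCPU)
26 vCPU → host 5 (remaining 4 vCPU)
35 vCPU → host 6 (remaining 29 vCPU)
59 vCPU → host 7 (remaining 5 vCPU)
29 vCPU → host 6 (remaining 0 vCPU)
62 vCPU → host 8 (remaining 2 vCPU)
57 vCPU → host 9 (remaining 7 vCPU)
33 vCPU → host 10 (remaining 31 vCPU)
44 vCPU → host 11 (remaining 20 vCPU)
57 vCPU → host 12 (remaining 7 vCPU)
Final hosts: [48,10] [19,21,20] [45] [22,30] [34,26] [35,29] [59] [62] [57] [33] [44] [57].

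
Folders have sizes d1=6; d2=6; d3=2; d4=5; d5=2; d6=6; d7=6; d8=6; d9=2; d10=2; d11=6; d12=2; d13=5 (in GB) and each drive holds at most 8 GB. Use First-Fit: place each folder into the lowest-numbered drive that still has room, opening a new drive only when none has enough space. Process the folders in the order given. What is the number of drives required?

8

d1 (6 GB) → drive 1 (remaining 2 GB)
d2 (6 GB) → drive 2 (remaining 2 GB)
d3 (2 GB) → drive 1 (remaining 0 GB)
d4 (5 GB) → drive 3 (remaining 3 GB)
d5 (2 GB) → drive 2 (remaining 0 GB)
d6 (6 GB) → drive 4 (remaining 2 GB)
d7 (6 GB) → drive 5 (remaining 2 GB)
d8 (6 GB) → drive 6 (remaining 2 GB)
d9 (2 GB) → drive 3 (remaining 1 GB)
d10 (2 GB) → drive 4 (remaining 0 GB)
d11 (6 GB) → drive 7 (remaining 2 GB)
d12 (2 GB) → drive 5 (remaining 0 GB)
d13 (5 GB) → drive 8 (remaining 3 GB)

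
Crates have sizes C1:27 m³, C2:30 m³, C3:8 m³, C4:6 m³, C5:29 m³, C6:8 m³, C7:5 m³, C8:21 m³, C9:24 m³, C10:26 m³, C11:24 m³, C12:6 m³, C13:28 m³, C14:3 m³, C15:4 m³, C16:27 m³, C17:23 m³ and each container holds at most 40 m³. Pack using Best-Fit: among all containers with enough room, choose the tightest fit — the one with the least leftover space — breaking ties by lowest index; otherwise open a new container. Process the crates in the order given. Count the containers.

10

Put C1 (27 m³) in container 1; 13 m³ remain.
Put C2 (30 m³) in container 2; 10 m³ remain.
Put C3 (8 m³) in container 2; 2 m³ remain.
Put C4 (6 m³) in container 1; 7 m³ remain.
Put C5 (29 m³) in container 3; 11 m³ remain.
Put C6 (8 m³) in container 3; 3 m³ remain.
Put C7 (5 m³) in container 1; 2 m³ remain.
Put C8 (21 m³) in container 4; 19 m³ remain.
Put C9 (24 m³) in container 5; 16 m³ remain.
Put C10 (26 m³) in container 6; 14 m³ remain.
Put C11 (24 m³) in container 7; 16 m³ remain.
Put C12 (6 m³) in container 6; 8 m³ remain.
Put C13 (28 m³) in container 8; 12 m³ remain.
Put C14 (3 m³) in container 3; 0 m³ remain.
Put C15 (4 m³) in container 6; 4 m³ remain.
Put C16 (27 m³) in container 9; 13 m³ remain.
Put C17 (23 m³) in container 10; 17 m³ remain.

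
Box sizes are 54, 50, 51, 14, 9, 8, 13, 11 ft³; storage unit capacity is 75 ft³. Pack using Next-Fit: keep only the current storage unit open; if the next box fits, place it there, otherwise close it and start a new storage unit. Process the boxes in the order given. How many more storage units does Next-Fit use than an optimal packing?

Next-Fit: [54] [50] [51,14,9] [8,13,11] → 4 storage units.
Total size 210 ft³; any packing needs at least ⌈210/75⌉ = 3 storage units.
An optimal packing achieves that bound: [54,14] [51,13,11] [50,9,8] → 3 storage units.
Excess: 4 − 3 = 1.

1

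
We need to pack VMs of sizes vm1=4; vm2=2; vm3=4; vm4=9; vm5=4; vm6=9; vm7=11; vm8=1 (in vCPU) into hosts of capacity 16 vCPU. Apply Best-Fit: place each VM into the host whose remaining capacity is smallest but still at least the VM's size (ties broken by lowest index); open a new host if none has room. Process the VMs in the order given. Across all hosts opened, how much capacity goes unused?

20

vm1 (4 vCPU) → host 1 (remaining 12 vCPU)
vm2 (2 vCPU) → host 1 (remaining 10 vCPU)
vm3 (4 vCPU) → host 1 (remaining 6 vCPU)
vm4 (9 vCPU) → host 2 (remaining 7 vCPU)
vm5 (4 vCPU) → host 1 (remaining 2 vCPU)
vm6 (9 vCPU) → host 3 (remaining 7 vCPU)
vm7 (11 vCPU) → host 4 (remaining 5 vCPU)
vm8 (1 vCPU) → host 1 (remaining 1 vCPU)
4 hosts × 16 vCPU = 64 vCPU; used 44 vCPU; unused 20 vCPU.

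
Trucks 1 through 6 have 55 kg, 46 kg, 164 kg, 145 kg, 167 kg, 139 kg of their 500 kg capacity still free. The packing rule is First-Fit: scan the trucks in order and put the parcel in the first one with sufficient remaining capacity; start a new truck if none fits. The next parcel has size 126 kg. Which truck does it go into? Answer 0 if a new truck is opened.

Trucks with room: truck 3 (164 kg), truck 4 (145 kg), truck 5 (167 kg), truck 6 (139 kg).
The first with room is truck 3.

3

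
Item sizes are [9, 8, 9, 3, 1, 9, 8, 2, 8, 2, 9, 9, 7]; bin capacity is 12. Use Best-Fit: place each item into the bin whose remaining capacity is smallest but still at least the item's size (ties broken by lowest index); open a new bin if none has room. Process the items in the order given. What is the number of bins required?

9

Put 9 in bin 1; 3 remain.
Put 8 in bin 2; 4 remain.
Put 9 in bin 3; 3 remain.
Put 3 in bin 1; 0 remain.
Put 1 in bin 3; 2 remain.
Put 9 in bin 4; 3 remain.
Put 8 in bin 5; 4 remain.
Put 2 in bin 3; 0 remain.
Put 8 in bin 6; 4 remain.
Put 2 in bin 4; 1 remain.
Put 9 in bin 7; 3 remain.
Put 9 in bin 8; 3 remain.
Put 7 in bin 9; 5 remain.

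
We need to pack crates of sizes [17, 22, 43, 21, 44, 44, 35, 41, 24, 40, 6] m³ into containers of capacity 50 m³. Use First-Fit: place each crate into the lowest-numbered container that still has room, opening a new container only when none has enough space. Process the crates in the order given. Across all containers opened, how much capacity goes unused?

container 1: place 17 m³, 33 m³ left
container 1: place 22 m³, 11 m³ left
container 2: place 43 m³, 7 m³ left
container 3: place 21 m³, 29 m³ left
container 4: place 44 m³, 6 m³ left
container 5: place 44 m³, 6 m³ left
container 6: place 35 m³, 15 m³ left
container 7: place 41 m³, 9 m³ left
container 3: place 24 m³, 5 m³ left
container 8: place 40 m³, 10 m³ left
container 1: place 6 m³, 5 m³ left
8 containers × 50 m³ = 400 m³; used 337 m³; unused 63 m³.

63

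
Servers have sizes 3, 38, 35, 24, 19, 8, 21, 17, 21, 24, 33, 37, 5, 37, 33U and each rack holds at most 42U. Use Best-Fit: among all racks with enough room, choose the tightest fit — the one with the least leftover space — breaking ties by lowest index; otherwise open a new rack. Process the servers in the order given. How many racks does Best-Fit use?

10 racks

Put 3U in rack 1; 39U remain.
Put 38U in rack 1; 1U remain.
Put 35U in rack 2; 7U remain.
Put 24U in rack 3; 18U remain.
Put 19U in rack 4; 23U remain.
Put 8U in rack 3; 10U remain.
Put 21U in rack 4; 2U remain.
Put 17U in rack 5; 25U remain.
Put 21U in rack 5; 4U remain.
Put 24U in rack 6; 18U remain.
Put 33U in rack 7; 9U remain.
Put 37U in rack 8; 5U remain.
Put 5U in rack 8; 0U remain.
Put 37U in rack 9; 5U remain.
Put 33U in rack 10; 9U remain.
Final racks: [3,38] [35] [24,8] [19,21] [17,21] [24] [33] [37,5] [37] [33].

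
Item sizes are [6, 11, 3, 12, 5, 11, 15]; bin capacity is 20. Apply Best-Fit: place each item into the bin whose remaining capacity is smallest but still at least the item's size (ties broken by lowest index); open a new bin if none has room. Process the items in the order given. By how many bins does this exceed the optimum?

0

Best-Fit: [6,11,3] [12,5] [11] [15] → 4 bins.
Total size 63; any packing needs at least ⌈63/20⌉ = 4 bins.
So 4 is already optimal.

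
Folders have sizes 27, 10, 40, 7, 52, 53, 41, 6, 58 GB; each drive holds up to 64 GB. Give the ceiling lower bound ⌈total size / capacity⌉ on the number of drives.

5

Total size = 27 + 10 + 40 + 7 + 52 + 53 + 41 + 6 + 58 = 294 GB.
⌈294 / 64⌉ = 5.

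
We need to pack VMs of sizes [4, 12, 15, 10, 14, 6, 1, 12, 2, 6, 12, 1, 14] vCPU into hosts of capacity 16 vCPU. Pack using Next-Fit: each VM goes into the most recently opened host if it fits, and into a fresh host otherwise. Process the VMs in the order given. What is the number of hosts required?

Put 4 vCPU in host 1; 12 vCPU remain.
Put 12 vCPU in host 1; 0 vCPU remain.
Put 15 vCPU in host 2; 1 vCPU remain.
Put 10 vCPU in host 3; 6 vCPU remain.
Put 14 vCPU in host 4; 2 vCPU remain.
Put 6 vCPU in host 5; 10 vCPU remain.
Put 1 vCPU in host 5; 9 vCPU remain.
Put 12 vCPU in host 6; 4 vCPU remain.
Put 2 vCPU in host 6; 2 vCPU remain.
Put 6 vCPU in host 7; 10 vCPU remain.
Put 12 vCPU in host 8; 4 vCPU remain.
Put 1 vCPU in host 8; 3 vCPU remain.
Put 14 vCPU in host 9; 2 vCPU remain.
Final hosts: [4,12] [15] [10] [14] [6,1] [12,2] [6] [12,1] [14].

9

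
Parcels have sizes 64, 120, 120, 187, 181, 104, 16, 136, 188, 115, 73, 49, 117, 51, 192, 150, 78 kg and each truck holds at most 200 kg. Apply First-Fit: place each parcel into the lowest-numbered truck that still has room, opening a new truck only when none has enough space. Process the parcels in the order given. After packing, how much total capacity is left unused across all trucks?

truck 1: place 64 kg, 136 kg left
truck 1: place 120 kg, 16 kg left
truck 2: place 120 kg, 80 kg left
truck 3: place 187 kg, 13 kg left
truck 4: place 181 kg, 19 kg left
truck 5: place 104 kg, 96 kg left
truck 1: place 16 kg, 0 kg left
truck 6: place 136 kg, 64 kg left
truck 7: place 188 kg, 12 kg left
truck 8: place 115 kg, 85 kg left
truck 2: place 73 kg, 7 kg left
truck 5: place 49 kg, 47 kg left
truck 9: place 117 kg, 83 kg left
truck 6: place 51 kg, 13 kg left
truck 10: place 192 kg, 8 kg left
truck 11: place 150 kg, 50 kg left
truck 8: place 78 kg, 7 kg left
11 trucks × 200 kg = 2200 kg; used 1941 kg; unused 259 kg.

259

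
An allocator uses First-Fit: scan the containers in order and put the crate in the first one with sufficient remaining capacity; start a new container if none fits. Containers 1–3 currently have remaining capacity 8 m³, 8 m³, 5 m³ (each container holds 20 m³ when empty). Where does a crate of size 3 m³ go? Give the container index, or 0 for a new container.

1

Containers with room: container 1 (8 m³), container 2 (8 m³), container 3 (5 m³).
The first with room is container 1.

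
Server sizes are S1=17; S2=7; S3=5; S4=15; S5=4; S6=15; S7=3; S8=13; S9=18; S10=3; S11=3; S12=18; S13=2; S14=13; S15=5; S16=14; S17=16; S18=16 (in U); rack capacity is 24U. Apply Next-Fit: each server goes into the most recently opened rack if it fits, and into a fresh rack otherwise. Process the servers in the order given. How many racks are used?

Put S1 (17U) in rack 1; 7U remain.
Put S2 (7U) in rack 1; 0U remain.
Put S3 (5U) in rack 2; 19U remain.
Put S4 (15U) in rack 2; 4U remain.
Put S5 (4U) in rack 2; 0U remain.
Put S6 (15U) in rack 3; 9U remain.
Put S7 (3U) in rack 3; 6U remain.
Put S8 (13U) in rack 4; 11U remain.
Put S9 (18U) in rack 5; 6U remain.
Put S10 (3U) in rack 5; 3U remain.
Put S11 (3U) in rack 5; 0U remain.
Put S12 (18U) in rack 6; 6U remain.
Put S13 (2U) in rack 6; 4U remain.
Put S14 (13U) in rack 7; 11U remain.
Put S15 (5U) in rack 7; 6U remain.
Put S16 (14U) in rack 8; 10U remain.
Put S17 (16U) in rack 9; 8U remain.
Put S18 (16U) in rack 10; 8U remain.

10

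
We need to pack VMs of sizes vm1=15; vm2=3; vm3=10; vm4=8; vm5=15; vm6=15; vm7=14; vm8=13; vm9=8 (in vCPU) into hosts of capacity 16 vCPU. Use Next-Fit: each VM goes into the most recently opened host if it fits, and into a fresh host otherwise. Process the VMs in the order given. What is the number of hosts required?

8

host 1: place vm1 (15 vCPU), 1 vCPU left
host 2: place vm2 (3 vCPU), 13 vCPU left
host 2: place vm3 (10 vCPU), 3 vCPU left
host 3: place vm4 (8 vCPU), 8 vCPU left
host 4: place vm5 (15 vCPU), 1 vCPU left
host 5: place vm6 (15 vCPU), 1 vCPU left
host 6: place vm7 (14 vCPU), 2 vCPU left
host 7: place vm8 (13 vCPU), 3 vCPU left
host 8: place vm9 (8 vCPU), 8 vCPU left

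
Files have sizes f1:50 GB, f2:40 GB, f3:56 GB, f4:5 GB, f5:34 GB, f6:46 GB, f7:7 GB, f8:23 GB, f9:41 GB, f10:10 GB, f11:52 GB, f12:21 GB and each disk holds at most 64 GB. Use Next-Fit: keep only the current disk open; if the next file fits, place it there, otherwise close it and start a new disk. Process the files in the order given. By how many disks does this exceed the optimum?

1

Next-Fit: [50] [40] [56,5] [34] [46,7] [23,41] [10,52] [21] → 8 disks.
Total size 385 GB; any packing needs at least ⌈385/64⌉ = 7 disks.
An optimal packing achieves that bound: [56,7] [52,10] [50,5] [46] [41,23] [40,21] [34] → 7 disks.
Excess: 8 − 7 = 1.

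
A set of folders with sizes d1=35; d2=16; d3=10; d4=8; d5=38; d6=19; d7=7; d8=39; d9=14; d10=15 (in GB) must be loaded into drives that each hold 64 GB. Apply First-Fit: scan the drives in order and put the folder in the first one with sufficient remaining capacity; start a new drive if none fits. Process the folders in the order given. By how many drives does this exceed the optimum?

0

First-Fit: [35,16,10] [8,38,7] [19,39] [14,15] → 4 drives.
Total size 201 GB; any packing needs at least ⌈201/64⌉ = 4 drives.
So 4 is already optimal.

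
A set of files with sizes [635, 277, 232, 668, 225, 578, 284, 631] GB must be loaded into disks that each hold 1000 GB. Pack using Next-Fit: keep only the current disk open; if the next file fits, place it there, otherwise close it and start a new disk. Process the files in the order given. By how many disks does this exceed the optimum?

Next-Fit: [635,277] [232,668] [225,578] [284,631] → 4 disks.
Total size 3530 GB; any packing needs at least ⌈3530/1000⌉ = 4 disks.
So 4 is already optimal.

0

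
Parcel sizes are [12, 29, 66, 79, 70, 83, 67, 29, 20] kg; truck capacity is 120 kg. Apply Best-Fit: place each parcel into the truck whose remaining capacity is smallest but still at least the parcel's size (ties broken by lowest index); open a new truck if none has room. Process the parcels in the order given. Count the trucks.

5 trucks

Put 12 kg in truck 1; 108 kg remain.
Put 29 kg in truck 1; 79 kg remain.
Put 66 kg in truck 1; 13 kg remain.
Put 79 kg in truck 2; 41 kg remain.
Put 70 kg in truck 3; 50 kg remain.
Put 83 kg in truck 4; 37 kg remain.
Put 67 kg in truck 5; 53 kg remain.
Put 29 kg in truck 4; 8 kg remain.
Put 20 kg in truck 2; 21 kg remain.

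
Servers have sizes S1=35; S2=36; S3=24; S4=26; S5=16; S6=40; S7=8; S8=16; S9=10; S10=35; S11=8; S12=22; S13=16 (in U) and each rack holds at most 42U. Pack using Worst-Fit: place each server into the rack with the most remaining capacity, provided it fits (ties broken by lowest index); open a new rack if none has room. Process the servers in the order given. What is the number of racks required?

8 racks

S1 (35U) → rack 1 (remaining 7U)
S2 (36U) → rack 2 (remaining 6U)
S3 (24U) → rack 3 (remaining 18U)
S4 (26U) → rack 4 (remaining 16U)
S5 (16U) → rack 3 (remaining 2U)
S6 (40U) → rack 5 (remaining 2U)
S7 (8U) → rack 4 (remaining 8U)
S8 (16U) → rack 6 (remaining 26U)
S9 (10U) → rack 6 (remaining 16U)
S10 (35U) → rack 7 (remaining 7U)
S11 (8U) → rack 6 (remaining 8U)
S12 (22U) → rack 8 (remaining 20U)
S13 (16U) → rack 8 (remaining 4U)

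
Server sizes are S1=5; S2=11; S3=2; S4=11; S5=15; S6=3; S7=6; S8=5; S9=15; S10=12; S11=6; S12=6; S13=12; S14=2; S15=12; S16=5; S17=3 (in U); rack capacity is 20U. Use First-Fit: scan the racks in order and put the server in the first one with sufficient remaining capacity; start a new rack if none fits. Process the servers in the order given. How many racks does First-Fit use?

Put S1 (5U) in rack 1; 15U remain.
Put S2 (11U) in rack 1; 4U remain.
Put S3 (2U) in rack 1; 2U remain.
Put S4 (11U) in rack 2; 9U remain.
Put S5 (15U) in rack 3; 5U remain.
Put S6 (3U) in rack 2; 6U remain.
Put S7 (6U) in rack 2; 0U remain.
Put S8 (5U) in rack 3; 0U remain.
Put S9 (15U) in rack 4; 5U remain.
Put S10 (12U) in rack 5; 8U remain.
Put S11 (6U) in rack 5; 2U remain.
Put S12 (6U) in rack 6; 14U remain.
Put S13 (12U) in rack 6; 2U remain.
Put S14 (2U) in rack 1; 0U remain.
Put S15 (12U) in rack 7; 8U remain.
Put S16 (5U) in rack 4; 0U remain.
Put S17 (3U) in rack 7; 5U remain.

7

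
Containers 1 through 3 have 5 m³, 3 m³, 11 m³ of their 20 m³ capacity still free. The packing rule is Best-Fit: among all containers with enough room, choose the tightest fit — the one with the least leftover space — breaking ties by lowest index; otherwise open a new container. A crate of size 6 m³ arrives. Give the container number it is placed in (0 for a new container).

Containers with room: container 3 (11 m³).
Tightest fit is container 3 with 11 m³ free.

3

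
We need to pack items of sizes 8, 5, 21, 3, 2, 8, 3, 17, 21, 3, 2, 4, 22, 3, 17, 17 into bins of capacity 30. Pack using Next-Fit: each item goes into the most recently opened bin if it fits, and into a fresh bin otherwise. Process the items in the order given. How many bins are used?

8 → bin 1 (remaining 22)
5 → bin 1 (remaining 17)
21 → bin 2 (remaining 9)
3 → bin 2 (remaining 6)
2 → bin 2 (remaining 4)
8 → bin 3 (remaining 22)
3 → bin 3 (remaining 19)
17 → bin 3 (remaining 2)
21 → bin 4 (remaining 9)
3 → bin 4 (remaining 6)
2 → bin 4 (remaining 4)
4 → bin 4 (remaining 0)
22 → bin 5 (remaining 8)
3 → bin 5 (remaining 5)
17 → bin 6 (remaining 13)
17 → bin 7 (remaining 13)
Final bins: [8,5] [21,3,2] [8,3,17] [21,3,2,4] [22,3] [17] [17].

7 bins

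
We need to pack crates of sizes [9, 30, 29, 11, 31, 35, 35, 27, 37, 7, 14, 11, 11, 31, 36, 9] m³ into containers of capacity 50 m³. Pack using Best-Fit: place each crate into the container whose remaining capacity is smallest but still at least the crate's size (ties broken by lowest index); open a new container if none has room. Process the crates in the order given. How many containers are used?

9 containers

Put 9 m³ in container 1; 41 m³ remain.
Put 30 m³ in container 1; 11 m³ remain.
Put 29 m³ in container 2; 21 m³ remain.
Put 11 m³ in container 1; 0 m³ remain.
Put 31 m³ in container 3; 19 m³ remain.
Put 35 m³ in container 4; 15 m³ remain.
Put 35 m³ in container 5; 15 m³ remain.
Put 27 m³ in container 6; 23 m³ remain.
Put 37 m³ in container 7; 13 m³ remain.
Put 7 m³ in container 7; 6 m³ remain.
Put 14 m³ in container 4; 1 m³ remain.
Put 11 m³ in container 5; 4 m³ remain.
Put 11 m³ in container 3; 8 m³ remain.
Put 31 m³ in container 8; 19 m³ remain.
Put 36 m³ in container 9; 14 m³ remain.
Put 9 m³ in container 9; 5 m³ remain.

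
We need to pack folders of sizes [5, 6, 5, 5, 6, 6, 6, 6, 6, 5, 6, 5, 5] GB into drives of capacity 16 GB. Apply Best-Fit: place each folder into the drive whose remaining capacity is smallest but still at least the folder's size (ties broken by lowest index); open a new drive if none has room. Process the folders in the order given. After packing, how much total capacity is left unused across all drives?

8

5 GB → drive 1 (remaining 11 GB)
6 GB → drive 1 (remaining 5 GB)
5 GB → drive 1 (remaining 0 GB)
5 GB → drive 2 (remaining 11 GB)
6 GB → drive 2 (remaining 5 GB)
6 GB → drive 3 (remaining 10 GB)
6 GB → drive 3 (remaining 4 GB)
6 GB → drive 4 (remaining 10 GB)
6 GB → drive 4 (remaining 4 GB)
5 GB → drive 2 (remaining 0 GB)
6 GB → drive 5 (remaining 10 GB)
5 GB → drive 5 (remaining 5 GB)
5 GB → drive 5 (remaining 0 GB)
5 drives × 16 GB = 80 GB; used 72 GB; unused 8 GB.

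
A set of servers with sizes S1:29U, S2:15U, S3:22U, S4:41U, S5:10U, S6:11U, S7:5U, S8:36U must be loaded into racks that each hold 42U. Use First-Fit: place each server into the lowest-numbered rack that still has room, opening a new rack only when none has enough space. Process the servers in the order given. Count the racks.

5

S1 (29U) → rack 1 (remaining 13U)
S2 (15U) → rack 2 (remaining 27U)
S3 (22U) → rack 2 (remaining 5U)
S4 (41U) → rack 3 (remaining 1U)
S5 (10U) → rack 1 (remaining 3U)
S6 (11U) → rack 4 (remaining 31U)
S7 (5U) → rack 2 (remaining 0U)
S8 (36U) → rack 5 (remaining 6U)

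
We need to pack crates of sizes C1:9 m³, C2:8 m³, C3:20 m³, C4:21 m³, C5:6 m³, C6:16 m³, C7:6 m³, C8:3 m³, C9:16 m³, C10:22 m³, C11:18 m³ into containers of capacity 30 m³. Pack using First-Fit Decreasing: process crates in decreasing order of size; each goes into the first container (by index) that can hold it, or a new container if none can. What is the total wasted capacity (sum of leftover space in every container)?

Sorted descending: 22, 21, 20, 18, 16, 16, 9, 8, 6, 6, 3.
22 m³ → container 1 (remaining 8 m³)
21 m³ → container 2 (remaining 9 m³)
20 m³ → container 3 (remaining 10 m³)
18 m³ → container 4 (remaining 12 m³)
16 m³ → container 5 (remaining 14 m³)
16 m³ → container 6 (remaining 14 m³)
9 m³ → container 2 (remaining 0 m³)
8 m³ → container 1 (remaining 0 m³)
6 m³ → container 3 (remaining 4 m³)
6 m³ → container 4 (remaining 6 m³)
3 m³ → container 3 (remaining 1 m³)
6 containers × 30 m³ = 180 m³; used 145 m³; unused 35 m³.

35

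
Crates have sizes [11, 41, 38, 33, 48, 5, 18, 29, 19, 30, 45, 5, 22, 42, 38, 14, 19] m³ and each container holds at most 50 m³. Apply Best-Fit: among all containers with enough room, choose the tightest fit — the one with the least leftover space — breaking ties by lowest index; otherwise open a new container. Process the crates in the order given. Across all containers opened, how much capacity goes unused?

43

container 1: place 11 m³, 39 m³ left
container 2: place 41 m³, 9 m³ left
container 1: place 38 m³, 1 m³ left
container 3: place 33 m³, 17 m³ left
container 4: place 48 m³, 2 m³ left
container 2: place 5 m³, 4 m³ left
container 5: place 18 m³, 32 m³ left
container 5: place 29 m³, 3 m³ left
container 6: place 19 m³, 31 m³ left
container 6: place 30 m³, 1 m³ left
container 7: place 45 m³, 5 m³ left
container 7: place 5 m³, 0 m³ left
container 8: place 22 m³, 28 m³ left
container 9: place 42 m³, 8 m³ left
container 10: place 38 m³, 12 m³ left
container 3: place 14 m³, 3 m³ left
container 8: place 19 m³, 9 m³ left
10 containers × 50 m³ = 500 m³; used 457 m³; unused 43 m³.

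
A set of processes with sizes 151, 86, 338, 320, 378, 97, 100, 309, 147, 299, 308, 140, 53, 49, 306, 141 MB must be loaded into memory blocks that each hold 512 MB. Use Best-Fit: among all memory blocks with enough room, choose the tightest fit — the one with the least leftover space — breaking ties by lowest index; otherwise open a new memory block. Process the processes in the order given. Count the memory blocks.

8 memory blocks

151 MB → memory block 1 (remaining 361 MB)
86 MB → memory block 1 (remaining 275 MB)
338 MB → memory block 2 (remaining 174 MB)
320 MB → memory block 3 (remaining 192 MB)
378 MB → memory block 4 (remaining 134 MB)
97 MB → memory block 4 (remaining 37 MB)
100 MB → memory block 2 (remaining 74 MB)
309 MB → memory block 5 (remaining 203 MB)
147 MB → memory block 3 (remaining 45 MB)
299 MB → memory block 6 (remaining 213 MB)
308 MB → memory block 7 (remaining 204 MB)
140 MB → memory block 5 (remaining 63 MB)
53 MB → memory block 5 (remaining 10 MB)
49 MB → memory block 2 (remaining 25 MB)
306 MB → memory block 8 (remaining 206 MB)
141 MB → memory block 7 (remaining 63 MB)
Final memory blocks: [151,86] [338,100,49] [320,147] [378,97] [309,140,53] [299] [308,141] [306].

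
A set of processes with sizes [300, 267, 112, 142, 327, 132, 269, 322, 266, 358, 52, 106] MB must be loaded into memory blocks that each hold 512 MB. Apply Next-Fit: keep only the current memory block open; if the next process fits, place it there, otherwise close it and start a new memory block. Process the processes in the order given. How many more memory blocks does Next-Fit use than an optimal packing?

Next-Fit: [300] [267,112] [142,327] [132,269] [322] [266] [358,52] [106] → 8 memory blocks.
7 processes exceed 256 MB (half the capacity), and no two of those can share a memory block, so at least 7 memory blocks are needed.
An optimal packing achieves that bound: [358,142] [327,132,52] [322,112] [300,106] [269] [267] [266] → 7 memory blocks.
Excess: 8 − 7 = 1.

1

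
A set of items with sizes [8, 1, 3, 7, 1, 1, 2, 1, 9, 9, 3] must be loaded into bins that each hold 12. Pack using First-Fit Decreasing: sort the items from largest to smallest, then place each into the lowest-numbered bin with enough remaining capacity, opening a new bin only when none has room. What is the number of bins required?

Sorted descending: 9, 9, 8, 7, 3, 3, 2, 1, 1, 1, 1.
Put 9 in bin 1; 3 remain.
Put 9 in bin 2; 3 remain.
Put 8 in bin 3; 4 remain.
Put 7 in bin 4; 5 remain.
Put 3 in bin 1; 0 remain.
Put 3 in bin 2; 0 remain.
Put 2 in bin 3; 2 remain.
Put 1 in bin 3; 1 remain.
Put 1 in bin 3; 0 remain.
Put 1 in bin 4; 4 remain.
Put 1 in bin 4; 3 remain.
Final bins: [9,3] [9,3] [8,2,1,1] [7,1,1].

4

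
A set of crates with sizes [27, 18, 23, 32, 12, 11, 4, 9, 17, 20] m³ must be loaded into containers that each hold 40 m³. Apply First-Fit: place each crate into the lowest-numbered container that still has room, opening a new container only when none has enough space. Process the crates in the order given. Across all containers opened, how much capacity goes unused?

27

Put 27 m³ in container 1; 13 m³ remain.
Put 18 m³ in container 2; 22 m³ remain.
Put 23 m³ in container 3; 17 m³ remain.
Put 32 m³ in container 4; 8 m³ remain.
Put 12 m³ in container 1; 1 m³ remain.
Put 11 m³ in container 2; 11 m³ remain.
Put 4 m³ in container 2; 7 m³ remain.
Put 9 m³ in container 3; 8 m³ remain.
Put 17 m³ in container 5; 23 m³ remain.
Put 20 m³ in container 5; 3 m³ remain.
5 containers × 40 m³ = 200 m³; used 173 m³; unused 27 m³.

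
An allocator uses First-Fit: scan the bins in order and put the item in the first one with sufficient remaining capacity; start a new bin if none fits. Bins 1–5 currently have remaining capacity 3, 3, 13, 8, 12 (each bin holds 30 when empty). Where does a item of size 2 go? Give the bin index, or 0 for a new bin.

Bins with room: bin 1 (3), bin 2 (3), bin 3 (13), bin 4 (8), bin 5 (12).
The first with room is bin 1.

1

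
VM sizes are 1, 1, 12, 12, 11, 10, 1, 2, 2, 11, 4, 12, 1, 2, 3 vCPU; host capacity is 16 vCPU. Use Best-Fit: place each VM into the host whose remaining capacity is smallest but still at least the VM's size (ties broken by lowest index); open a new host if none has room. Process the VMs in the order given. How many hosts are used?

1 vCPU → host 1 (remaining 15 vCPU)
1 vCPU → host 1 (remaining 14 vCPU)
12 vCPU → host 1 (remaining 2 vCPU)
12 vCPU → host 2 (remaining 4 vCPU)
11 vCPU → host 3 (remaining 5 vCPU)
10 vCPU → host 4 (remaining 6 vCPU)
1 vCPU → host 1 (remaining 1 vCPU)
2 vCPU → host 2 (remaining 2 vCPU)
2 vCPU → host 2 (remaining 0 vCPU)
11 vCPU → host 5 (remaining 5 vCPU)
4 vCPU → host 3 (remaining 1 vCPU)
12 vCPU → host 6 (remaining 4 vCPU)
1 vCPU → host 1 (remaining 0 vCPU)
2 vCPU → host 6 (remaining 2 vCPU)
3 vCPU → host 5 (remaining 2 vCPU)
Final hosts: [1,1,12,1,1] [12,2,2] [11,4] [10] [11,3] [12,2].

6 hosts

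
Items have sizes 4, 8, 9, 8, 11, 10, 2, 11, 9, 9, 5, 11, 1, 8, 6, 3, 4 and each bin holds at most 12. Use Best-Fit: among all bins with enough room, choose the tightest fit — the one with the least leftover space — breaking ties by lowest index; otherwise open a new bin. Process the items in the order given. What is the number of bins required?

11

Put 4 in bin 1; 8 remain.
Put 8 in bin 1; 0 remain.
Put 9 in bin 2; 3 remain.
Put 8 in bin 3; 4 remain.
Put 11 in bin 4; 1 remain.
Put 10 in bin 5; 2 remain.
Put 2 in bin 5; 0 remain.
Put 11 in bin 6; 1 remain.
Put 9 in bin 7; 3 remain.
Put 9 in bin 8; 3 remain.
Put 5 in bin 9; 7 remain.
Put 11 in bin 10; 1 remain.
Put 1 in bin 4; 0 remain.
Put 8 in bin 11; 4 remain.
Put 6 in bin 9; 1 remain.
Put 3 in bin 2; 0 remain.
Put 4 in bin 3; 0 remain.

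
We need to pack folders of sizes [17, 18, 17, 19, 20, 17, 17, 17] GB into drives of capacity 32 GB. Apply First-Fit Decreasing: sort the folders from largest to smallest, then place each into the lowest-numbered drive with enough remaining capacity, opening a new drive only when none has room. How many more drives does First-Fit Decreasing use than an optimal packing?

0

First-Fit Decreasing: [20] [19] [18] [17] [17] [17] [17] [17] → 8 drives.
8 folders exceed 16 GB (half the capacity), and no two of those can share a drive, so at least 8 drives are needed.
So 8 is already optimal.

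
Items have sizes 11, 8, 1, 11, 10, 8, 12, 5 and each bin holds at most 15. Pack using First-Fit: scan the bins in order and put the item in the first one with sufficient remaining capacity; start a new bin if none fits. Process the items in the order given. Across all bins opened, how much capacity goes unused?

24

bin 1: place 11, 4 left
bin 2: place 8, 7 left
bin 1: place 1, 3 left
bin 3: place 11, 4 left
bin 4: place 10, 5 left
bin 5: place 8, 7 left
bin 6: place 12, 3 left
bin 2: place 5, 2 left
6 bins × 15 = 90; used 66; unused 24.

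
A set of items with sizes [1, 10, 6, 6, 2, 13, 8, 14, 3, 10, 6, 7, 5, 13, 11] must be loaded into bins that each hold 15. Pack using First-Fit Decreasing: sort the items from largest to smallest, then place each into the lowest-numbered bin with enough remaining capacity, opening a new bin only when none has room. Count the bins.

Sorted descending: 14, 13, 13, 11, 10, 10, 8, 7, 6, 6, 6, 5, 3, 2, 1.
14 → bin 1 (remaining 1)
13 → bin 2 (remaining 2)
13 → bin 3 (remaining 2)
11 → bin 4 (remaining 4)
10 → bin 5 (remaining 5)
10 → bin 6 (remaining 5)
8 → bin 7 (remaining 7)
7 → bin 7 (remaining 0)
6 → bin 8 (remaining 9)
6 → bin 8 (remaining 3)
6 → bin 9 (remaining 9)
5 → bin 5 (remaining 0)
3 → bin 4 (remaining 1)
2 → bin 2 (remaining 0)
1 → bin 1 (remaining 0)

9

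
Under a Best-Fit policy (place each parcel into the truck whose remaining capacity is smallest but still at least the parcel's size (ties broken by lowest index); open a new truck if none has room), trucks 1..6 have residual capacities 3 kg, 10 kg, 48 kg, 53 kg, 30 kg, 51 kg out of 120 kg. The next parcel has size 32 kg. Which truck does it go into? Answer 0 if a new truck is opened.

Trucks with room: truck 3 (48 kg), truck 4 (53 kg), truck 6 (51 kg).
Tightest fit is truck 3 with 48 kg free.

3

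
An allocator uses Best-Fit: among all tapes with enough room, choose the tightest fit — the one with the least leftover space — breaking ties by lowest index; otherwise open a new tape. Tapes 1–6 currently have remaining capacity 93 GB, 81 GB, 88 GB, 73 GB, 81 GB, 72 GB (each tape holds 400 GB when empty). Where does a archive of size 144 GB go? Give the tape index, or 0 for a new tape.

No tape has ≥ 144 GB free, so a new tape is opened.

0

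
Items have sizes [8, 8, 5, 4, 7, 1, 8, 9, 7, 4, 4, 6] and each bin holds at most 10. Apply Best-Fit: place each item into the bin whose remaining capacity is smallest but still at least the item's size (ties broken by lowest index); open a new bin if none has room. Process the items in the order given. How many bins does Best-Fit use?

Put 8 in bin 1; 2 remain.
Put 8 in bin 2; 2 remain.
Put 5 in bin 3; 5 remain.
Put 4 in bin 3; 1 remain.
Put 7 in bin 4; 3 remain.
Put 1 in bin 3; 0 remain.
Put 8 in bin 5; 2 remain.
Put 9 in bin 6; 1 remain.
Put 7 in bin 7; 3 remain.
Put 4 in bin 8; 6 remain.
Put 4 in bin 8; 2 remain.
Put 6 in bin 9; 4 remain.
Final bins: [8] [8] [5,4,1] [7] [8] [9] [7] [4,4] [6].

9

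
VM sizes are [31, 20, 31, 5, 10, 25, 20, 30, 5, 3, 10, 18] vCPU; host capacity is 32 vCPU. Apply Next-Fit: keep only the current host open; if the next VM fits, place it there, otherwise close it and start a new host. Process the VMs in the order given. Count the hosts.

31 vCPU → host 1 (remaining 1 vCPU)
20 vCPU → host 2 (remaining 12 vCPU)
31 vCPU → host 3 (remaining 1 vCPU)
5 vCPU → host 4 (remaining 27 vCPU)
10 vCPU → host 4 (remaining 17 vCPU)
25 vCPU → host 5 (remaining 7 vCPU)
20 vCPU → host 6 (remaining 12 vCPU)
30 vCPU → host 7 (remaining 2 vCPU)
5 vCPU → host 8 (remaining 27 vCPU)
3 vCPU → host 8 (remaining 24 vCPU)
10 vCPU → host 8 (remaining 14 vCPU)
18 vCPU → host 9 (remaining 14 vCPU)
Final hosts: [31] [20] [31] [5,10] [25] [20] [30] [5,3,10] [18].

9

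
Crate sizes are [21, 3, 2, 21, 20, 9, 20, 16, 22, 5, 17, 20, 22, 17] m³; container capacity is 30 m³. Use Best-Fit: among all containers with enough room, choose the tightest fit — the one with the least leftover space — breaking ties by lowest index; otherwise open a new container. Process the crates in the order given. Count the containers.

10 containers

container 1: place 21 m³, 9 m³ left
container 1: place 3 m³, 6 m³ left
container 1: place 2 m³, 4 m³ left
container 2: place 21 m³, 9 m³ left
container 3: place 20 m³, 10 m³ left
container 2: place 9 m³, 0 m³ left
container 4: place 20 m³, 10 m³ left
container 5: place 16 m³, 14 m³ left
container 6: place 22 m³, 8 m³ left
container 6: place 5 m³, 3 m³ left
container 7: place 17 m³, 13 m³ left
container 8: place 20 m³, 10 m³ left
container 9: place 22 m³, 8 m³ left
container 10: place 17 m³, 13 m³ left
Final containers: [21,3,2] [21,9] [20] [20] [16] [22,5] [17] [20] [22] [17].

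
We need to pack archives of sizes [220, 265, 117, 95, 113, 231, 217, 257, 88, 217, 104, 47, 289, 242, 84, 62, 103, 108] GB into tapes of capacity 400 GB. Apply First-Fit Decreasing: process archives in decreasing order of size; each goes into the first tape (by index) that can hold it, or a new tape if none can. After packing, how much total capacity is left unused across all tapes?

Sorted descending: 289, 265, 257, 242, 231, 220, 217, 217, 117, 113, 108, 104, 103, 95, 88, 84, 62, 47.
Put 289 GB in tape 1; 111 GB remain.
Put 265 GB in tape 2; 135 GB remain.
Put 257 GB in tape 3; 143 GB remain.
Put 242 GB in tape 4; 158 GB remain.
Put 231 GB in tape 5; 169 GB remain.
Put 220 GB in tape 6; 180 GB remain.
Put 217 GB in tape 7; 183 GB remain.
Put 217 GB in tape 8; 183 GB remain.
Put 117 GB in tape 2; 18 GB remain.
Put 113 GB in tape 3; 30 GB remain.
Put 108 GB in tape 1; 3 GB remain.
Put 104 GB in tape 4; 54 GB remain.
Put 103 GB in tape 5; 66 GB remain.
Put 95 GB in tape 6; 85 GB remain.
Put 88 GB in tape 7; 95 GB remain.
Put 84 GB in tape 6; 1 GB remain.
Put 62 GB in tape 5; 4 GB remain.
Put 47 GB in tape 4; 7 GB remain.
8 tapes × 400 GB = 3200 GB; used 2859 GB; unused 341 GB.

341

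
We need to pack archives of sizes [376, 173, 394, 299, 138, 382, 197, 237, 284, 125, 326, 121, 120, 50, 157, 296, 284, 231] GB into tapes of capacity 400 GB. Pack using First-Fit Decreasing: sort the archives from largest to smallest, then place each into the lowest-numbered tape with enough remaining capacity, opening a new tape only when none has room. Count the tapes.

Sorted descending: 394, 382, 376, 326, 299, 296, 284, 284, 237, 231, 197, 173, 157, 138, 125, 121, 120, 50.
tape 1: place 394 GB, 6 GB left
tape 2: place 382 GB, 18 GB left
tape 3: place 376 GB, 24 GB left
tape 4: place 326 GB, 74 GB left
tape 5: place 299 GB, 101 GB left
tape 6: place 296 GB, 104 GB left
tape 7: place 284 GB, 116 GB left
tape 8: place 284 GB, 116 GB left
tape 9: place 237 GB, 163 GB left
tape 10: place 231 GB, 169 GB left
tape 11: place 197 GB, 203 GB left
tape 11: place 173 GB, 30 GB left
tape 9: place 157 GB, 6 GB left
tape 10: place 138 GB, 31 GB left
tape 12: place 125 GB, 275 GB left
tape 12: place 121 GB, 154 GB left
tape 12: place 120 GB, 34 GB left
tape 4: place 50 GB, 24 GB left

12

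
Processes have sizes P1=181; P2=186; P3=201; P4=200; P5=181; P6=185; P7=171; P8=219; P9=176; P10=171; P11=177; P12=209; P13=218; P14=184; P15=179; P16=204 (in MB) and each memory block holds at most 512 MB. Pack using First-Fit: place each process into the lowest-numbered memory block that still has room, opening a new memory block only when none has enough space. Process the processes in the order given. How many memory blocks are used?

Put P1 (181 MB) in memory block 1; 331 MB remain.
Put P2 (186 MB) in memory block 1; 145 MB remain.
Put P3 (201 MB) in memory block 2; 311 MB remain.
Put P4 (200 MB) in memory block 2; 111 MB remain.
Put P5 (181 MB) in memory block 3; 331 MB remain.
Put P6 (185 MB) in memory block 3; 146 MB remain.
Put P7 (171 MB) in memory block 4; 341 MB remain.
Put P8 (219 MB) in memory block 4; 122 MB remain.
Put P9 (176 MB) in memory block 5; 336 MB remain.
Put P10 (171 MB) in memory block 5; 165 MB remain.
Put P11 (177 MB) in memory block 6; 335 MB remain.
Put P12 (209 MB) in memory block 6; 126 MB remain.
Put P13 (218 MB) in memory block 7; 294 MB remain.
Put P14 (184 MB) in memory block 7; 110 MB remain.
Put P15 (179 MB) in memory block 8; 333 MB remain.
Put P16 (204 MB) in memory block 8; 129 MB remain.
Final memory blocks: [181,186] [201,200] [181,185] [171,219] [176,171] [177,209] [218,184] [179,204].

8 memory blocks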